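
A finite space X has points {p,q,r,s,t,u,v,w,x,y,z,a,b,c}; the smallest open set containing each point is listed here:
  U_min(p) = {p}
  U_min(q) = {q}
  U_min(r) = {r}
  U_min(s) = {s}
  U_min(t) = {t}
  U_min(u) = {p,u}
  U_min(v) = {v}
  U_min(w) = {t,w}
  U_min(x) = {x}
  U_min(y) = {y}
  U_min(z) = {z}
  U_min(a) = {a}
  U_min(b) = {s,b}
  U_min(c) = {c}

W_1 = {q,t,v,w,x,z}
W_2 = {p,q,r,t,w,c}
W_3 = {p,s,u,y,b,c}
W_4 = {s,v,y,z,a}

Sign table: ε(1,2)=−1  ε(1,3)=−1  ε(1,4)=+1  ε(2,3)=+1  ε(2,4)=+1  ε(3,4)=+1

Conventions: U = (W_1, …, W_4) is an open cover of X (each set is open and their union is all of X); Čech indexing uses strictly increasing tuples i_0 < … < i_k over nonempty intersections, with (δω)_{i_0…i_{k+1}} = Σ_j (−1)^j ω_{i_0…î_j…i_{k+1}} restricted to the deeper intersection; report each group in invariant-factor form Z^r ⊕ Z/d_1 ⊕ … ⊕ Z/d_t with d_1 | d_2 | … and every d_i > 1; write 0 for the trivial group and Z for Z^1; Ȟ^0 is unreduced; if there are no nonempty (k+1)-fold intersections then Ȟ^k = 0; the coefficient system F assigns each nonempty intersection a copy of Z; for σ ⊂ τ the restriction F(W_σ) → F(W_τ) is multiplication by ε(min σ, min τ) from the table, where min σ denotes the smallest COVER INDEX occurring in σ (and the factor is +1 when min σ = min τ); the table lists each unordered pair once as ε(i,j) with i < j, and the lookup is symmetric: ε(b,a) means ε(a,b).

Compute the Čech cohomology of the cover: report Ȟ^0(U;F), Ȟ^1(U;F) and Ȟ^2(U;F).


cover nerve:
  W12={q,t,w} W14={v,z} W23={p,c} W34={s,y}
C dims 4,4; δ0: rk 4, SNF 1^3·2
Ȟ^0: (4−4)−0=0 ⇒ 0
Ȟ^1: (4−0)−4=0 plus torsion [2] ⇒ Z/2
Ȟ^2: (0−0)−0=0 ⇒ 0

Ȟ^0 = 0,  Ȟ^1 = Z/2,  Ȟ^2 = 0


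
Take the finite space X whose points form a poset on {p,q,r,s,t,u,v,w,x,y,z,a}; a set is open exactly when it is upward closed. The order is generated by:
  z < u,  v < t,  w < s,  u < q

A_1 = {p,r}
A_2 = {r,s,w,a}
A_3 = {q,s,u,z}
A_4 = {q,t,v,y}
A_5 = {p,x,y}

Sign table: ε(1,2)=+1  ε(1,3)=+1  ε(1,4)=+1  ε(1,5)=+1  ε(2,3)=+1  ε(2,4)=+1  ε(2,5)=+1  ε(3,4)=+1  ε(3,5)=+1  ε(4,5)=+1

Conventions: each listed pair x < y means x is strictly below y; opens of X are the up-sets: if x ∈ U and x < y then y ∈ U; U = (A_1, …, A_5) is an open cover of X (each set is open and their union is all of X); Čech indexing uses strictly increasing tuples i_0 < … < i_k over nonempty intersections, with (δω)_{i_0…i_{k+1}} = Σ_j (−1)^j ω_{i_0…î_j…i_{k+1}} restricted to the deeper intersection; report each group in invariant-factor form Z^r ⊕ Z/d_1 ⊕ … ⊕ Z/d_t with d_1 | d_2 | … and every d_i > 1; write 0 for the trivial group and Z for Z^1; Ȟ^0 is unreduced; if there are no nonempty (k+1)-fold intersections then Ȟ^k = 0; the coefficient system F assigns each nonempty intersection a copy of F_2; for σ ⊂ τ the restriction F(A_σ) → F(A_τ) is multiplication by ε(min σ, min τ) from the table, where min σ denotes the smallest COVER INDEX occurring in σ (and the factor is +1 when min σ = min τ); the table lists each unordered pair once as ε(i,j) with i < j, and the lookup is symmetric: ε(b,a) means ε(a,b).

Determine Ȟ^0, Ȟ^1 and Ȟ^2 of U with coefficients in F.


intersection data:
  A12={r} A15={p} A23={s} A34={q} A45={y}
C dims 5,5; δ0: rk_F2 4
Ȟ^0 = (5 − 4) − 0 = 1, so Ȟ^0 ≅ Z/2
Ȟ^1 = (5 − 0) − 4 = 1, so Ȟ^1 ≅ Z/2
Ȟ^2 = (0 − 0) − 0 = 0, so Ȟ^2 ≅ 0

Ȟ^0(U;F) ≅ Z/2; Ȟ^1(U;F) ≅ Z/2; Ȟ^2(U;F) ≅ 0


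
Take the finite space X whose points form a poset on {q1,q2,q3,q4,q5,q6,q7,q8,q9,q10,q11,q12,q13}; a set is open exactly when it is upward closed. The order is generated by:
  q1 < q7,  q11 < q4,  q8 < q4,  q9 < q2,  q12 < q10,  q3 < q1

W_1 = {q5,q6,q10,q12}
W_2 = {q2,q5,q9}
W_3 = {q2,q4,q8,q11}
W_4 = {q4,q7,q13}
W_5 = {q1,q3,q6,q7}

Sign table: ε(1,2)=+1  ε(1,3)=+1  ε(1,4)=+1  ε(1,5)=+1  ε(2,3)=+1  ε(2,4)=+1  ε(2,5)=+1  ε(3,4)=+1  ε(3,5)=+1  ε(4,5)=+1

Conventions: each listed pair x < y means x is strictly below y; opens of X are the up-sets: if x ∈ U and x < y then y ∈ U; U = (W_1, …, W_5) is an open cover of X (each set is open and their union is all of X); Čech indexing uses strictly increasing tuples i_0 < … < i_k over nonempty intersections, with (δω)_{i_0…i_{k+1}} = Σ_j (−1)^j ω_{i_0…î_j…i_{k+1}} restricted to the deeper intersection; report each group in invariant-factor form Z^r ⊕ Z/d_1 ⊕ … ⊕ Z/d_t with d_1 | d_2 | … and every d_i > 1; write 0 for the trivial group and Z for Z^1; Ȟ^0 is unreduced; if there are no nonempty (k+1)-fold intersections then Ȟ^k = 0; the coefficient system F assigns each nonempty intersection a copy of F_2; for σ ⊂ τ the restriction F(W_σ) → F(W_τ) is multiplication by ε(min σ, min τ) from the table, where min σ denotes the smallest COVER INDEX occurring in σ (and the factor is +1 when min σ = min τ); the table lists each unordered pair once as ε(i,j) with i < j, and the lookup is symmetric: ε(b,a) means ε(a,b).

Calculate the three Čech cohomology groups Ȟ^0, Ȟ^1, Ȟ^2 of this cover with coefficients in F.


Ȟ^0(U;F) ≅ Z/2, Ȟ^1(U;F) ≅ Z/2, Ȟ^2(U;F) ≅ 0

nerve of the cover:
  W12={q5} W15={q6} W23={q2} W34={q4} W45={q7}
C dims 5,5; δ0: rk_F2 4
Ȟ^0 = (5 − 4) − 0 = 1, so Ȟ^0 ≅ Z/2
Ȟ^1 = (5 − 0) − 4 = 1, so Ȟ^1 ≅ Z/2
Ȟ^2 = (0 − 0) − 0 = 0, so Ȟ^2 ≅ 0


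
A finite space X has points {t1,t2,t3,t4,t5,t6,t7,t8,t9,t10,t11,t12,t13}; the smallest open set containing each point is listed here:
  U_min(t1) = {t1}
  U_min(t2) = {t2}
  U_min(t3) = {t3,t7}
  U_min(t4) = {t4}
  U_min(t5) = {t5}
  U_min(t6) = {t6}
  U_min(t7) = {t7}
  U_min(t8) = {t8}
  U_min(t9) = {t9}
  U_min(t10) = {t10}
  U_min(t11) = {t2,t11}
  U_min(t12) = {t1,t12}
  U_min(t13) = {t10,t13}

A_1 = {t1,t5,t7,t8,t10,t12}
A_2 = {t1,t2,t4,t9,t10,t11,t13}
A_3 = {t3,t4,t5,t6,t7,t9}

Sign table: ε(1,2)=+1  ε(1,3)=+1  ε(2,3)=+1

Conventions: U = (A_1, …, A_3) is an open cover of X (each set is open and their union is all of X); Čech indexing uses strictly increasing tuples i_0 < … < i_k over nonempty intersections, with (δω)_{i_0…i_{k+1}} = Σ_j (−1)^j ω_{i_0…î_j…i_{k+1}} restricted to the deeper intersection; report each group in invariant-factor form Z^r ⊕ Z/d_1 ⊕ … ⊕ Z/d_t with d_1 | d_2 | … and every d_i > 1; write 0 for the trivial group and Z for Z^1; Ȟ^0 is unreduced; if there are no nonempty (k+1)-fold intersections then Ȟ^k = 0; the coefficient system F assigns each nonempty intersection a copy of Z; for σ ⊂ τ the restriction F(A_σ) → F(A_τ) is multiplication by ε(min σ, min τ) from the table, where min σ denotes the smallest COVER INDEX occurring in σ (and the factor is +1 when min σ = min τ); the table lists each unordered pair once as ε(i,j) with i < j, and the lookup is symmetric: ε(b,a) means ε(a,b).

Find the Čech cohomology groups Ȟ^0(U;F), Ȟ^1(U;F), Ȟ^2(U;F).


nerve of the cover:
  A12={t1,t10} A13={t5,t7} A23={t4,t9}
C dims 3,3; δ0: rk 2, SNF 1^2
Ȟ^0 = (3 − 2) − 0 = 1, so Ȟ^0 ≅ Z
Ȟ^1 = (3 − 0) − 2 = 1, so Ȟ^1 ≅ Z
Ȟ^2 = (0 − 0) − 0 = 0, so Ȟ^2 ≅ 0

Ȟ^0(U;F) ≅ Z,  Ȟ^1(U;F) ≅ Z,  Ȟ^2(U;F) ≅ 0


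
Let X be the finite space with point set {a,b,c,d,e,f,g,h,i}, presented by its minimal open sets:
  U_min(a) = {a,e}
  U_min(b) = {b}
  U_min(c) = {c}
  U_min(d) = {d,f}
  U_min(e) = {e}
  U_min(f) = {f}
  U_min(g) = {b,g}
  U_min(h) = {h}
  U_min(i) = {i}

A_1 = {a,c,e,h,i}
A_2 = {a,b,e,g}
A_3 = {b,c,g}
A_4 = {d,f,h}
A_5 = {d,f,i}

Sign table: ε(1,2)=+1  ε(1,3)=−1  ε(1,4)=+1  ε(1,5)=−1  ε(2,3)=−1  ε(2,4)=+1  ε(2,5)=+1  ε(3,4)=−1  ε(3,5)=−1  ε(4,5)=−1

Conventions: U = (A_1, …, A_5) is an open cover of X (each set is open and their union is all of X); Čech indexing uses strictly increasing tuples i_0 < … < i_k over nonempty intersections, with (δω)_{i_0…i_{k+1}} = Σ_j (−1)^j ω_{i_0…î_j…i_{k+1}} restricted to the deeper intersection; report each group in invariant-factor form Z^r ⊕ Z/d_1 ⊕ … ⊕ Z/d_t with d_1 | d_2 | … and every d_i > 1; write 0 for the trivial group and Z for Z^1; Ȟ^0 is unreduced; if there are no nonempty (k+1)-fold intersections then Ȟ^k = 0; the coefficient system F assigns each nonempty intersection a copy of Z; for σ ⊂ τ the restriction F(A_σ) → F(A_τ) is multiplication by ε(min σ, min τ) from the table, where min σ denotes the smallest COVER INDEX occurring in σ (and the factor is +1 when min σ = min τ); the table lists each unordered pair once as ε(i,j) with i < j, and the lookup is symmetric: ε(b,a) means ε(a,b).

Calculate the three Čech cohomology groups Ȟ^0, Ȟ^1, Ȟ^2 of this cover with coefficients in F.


Ȟ^0 ≅ Z; Ȟ^1 ≅ Z^2; Ȟ^2 ≅ 0

nerve of the cover:
  A12={a,e} A13={c} A14={h} A15={i} A23={b,g} A45={d,f}
C dims 5,6; δ0: rk 4, SNF 1^4
Ȟ^0 = (5 − 4) − 0 = 1, so Ȟ^0 ≅ Z
Ȟ^1 = (6 − 0) − 4 = 2, so Ȟ^1 ≅ Z^2
Ȟ^2 = (0 − 0) − 0 = 0, so Ȟ^2 ≅ 0


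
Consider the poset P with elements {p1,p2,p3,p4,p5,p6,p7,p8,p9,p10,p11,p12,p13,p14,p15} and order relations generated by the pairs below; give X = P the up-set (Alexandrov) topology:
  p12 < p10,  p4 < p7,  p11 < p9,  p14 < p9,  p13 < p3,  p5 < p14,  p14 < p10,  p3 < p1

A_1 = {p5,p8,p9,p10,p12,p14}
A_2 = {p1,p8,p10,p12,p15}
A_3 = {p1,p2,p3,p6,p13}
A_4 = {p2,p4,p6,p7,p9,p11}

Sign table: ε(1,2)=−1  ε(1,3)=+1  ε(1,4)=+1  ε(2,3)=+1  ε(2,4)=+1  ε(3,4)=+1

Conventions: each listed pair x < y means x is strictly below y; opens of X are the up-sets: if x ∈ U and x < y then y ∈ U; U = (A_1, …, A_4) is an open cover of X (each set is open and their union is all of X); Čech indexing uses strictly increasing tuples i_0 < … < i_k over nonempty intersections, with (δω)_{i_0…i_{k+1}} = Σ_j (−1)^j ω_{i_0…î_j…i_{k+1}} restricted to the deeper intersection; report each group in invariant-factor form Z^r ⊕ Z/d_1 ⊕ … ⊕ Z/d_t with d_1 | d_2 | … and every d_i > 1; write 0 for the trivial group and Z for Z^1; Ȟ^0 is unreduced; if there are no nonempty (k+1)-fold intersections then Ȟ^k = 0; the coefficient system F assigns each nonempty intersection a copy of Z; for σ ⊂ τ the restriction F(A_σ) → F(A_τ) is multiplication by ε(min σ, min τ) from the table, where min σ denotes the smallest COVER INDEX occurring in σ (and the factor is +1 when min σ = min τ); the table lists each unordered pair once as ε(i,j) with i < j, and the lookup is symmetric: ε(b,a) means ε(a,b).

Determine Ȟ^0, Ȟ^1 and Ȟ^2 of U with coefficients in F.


Ȟ^0(U;F) ≅ 0, Ȟ^1(U;F) ≅ Z/2 and Ȟ^2(U;F) ≅ 0

nerve simplices:
  A12={p8,p10,p12} A14={p9} A23={p1} A34={p2,p6}
C dims 4,4; δ0: rk 4, SNF 1^3·2
degree 0: 4−4−0 = 0 → Ȟ^0 ≅ 0
degree 1: 4−0−4 = 0 plus torsion [2] → Ȟ^1 ≅ Z/2
degree 2: 0−0−0 = 0 → Ȟ^2 ≅ 0


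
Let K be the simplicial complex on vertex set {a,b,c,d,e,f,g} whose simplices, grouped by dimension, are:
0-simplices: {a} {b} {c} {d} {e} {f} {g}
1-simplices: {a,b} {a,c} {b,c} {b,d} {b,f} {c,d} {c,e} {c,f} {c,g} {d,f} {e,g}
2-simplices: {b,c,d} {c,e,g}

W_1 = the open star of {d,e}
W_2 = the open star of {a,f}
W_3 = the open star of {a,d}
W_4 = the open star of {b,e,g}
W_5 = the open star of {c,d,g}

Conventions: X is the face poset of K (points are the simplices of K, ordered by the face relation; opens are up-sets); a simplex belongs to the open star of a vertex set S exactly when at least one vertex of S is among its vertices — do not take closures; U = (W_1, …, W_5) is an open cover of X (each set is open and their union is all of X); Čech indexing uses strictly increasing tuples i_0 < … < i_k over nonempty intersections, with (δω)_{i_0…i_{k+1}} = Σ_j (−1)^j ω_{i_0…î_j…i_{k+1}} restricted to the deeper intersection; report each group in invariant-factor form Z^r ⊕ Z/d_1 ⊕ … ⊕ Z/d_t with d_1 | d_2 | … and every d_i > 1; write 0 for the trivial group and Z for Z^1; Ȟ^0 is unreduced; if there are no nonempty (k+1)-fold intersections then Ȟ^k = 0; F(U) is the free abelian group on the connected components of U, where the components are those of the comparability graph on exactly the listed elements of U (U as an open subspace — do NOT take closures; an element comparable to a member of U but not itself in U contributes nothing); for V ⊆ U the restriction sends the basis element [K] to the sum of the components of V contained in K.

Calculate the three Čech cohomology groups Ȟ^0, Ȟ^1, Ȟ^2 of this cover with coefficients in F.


nerve of the cover:
  W1={{d},{e},{b,d},{c,d},{c,e},{d,f},{e,g},{b,c,d},{c,e,g}} W2={{a},{f},{a,b},{a,c},{b,f},{c,f},{d,f}} W3={{a},{d},{a,b},{a,c},{b,d},{c,d},{d,f},{b,c,d}} W4={{b},{e},{g},{a,b},{b,c},{b,d},{b,f},{c,e},{c,g},{e,g},{b,c,d},{c,e,g}} W5={{c},{d},{g},{a,c},{b,c},{b,d},{c,d},{c,e},{c,f},{c,g},{d,f},{e,g},{b,c,d},{c,e,g}}
  W12={{d,f}} W13={{d},{b,d},{c,d},{d,f},{b,c,d}} W14={{e},{b,d},{c,e},{e,g},{b,c,d},{c,e,g}} W15={{d},{b,d},{c,d},{c,e},{d,f},{e,g},{b,c,d},{c,e,g}} W23={{a},{a,b},{a,c},{d,f}} W24={{a,b},{b,f}} W25={{a,c},{c,f},{d,f}} W34={{a,b},{b,d},{b,c,d}} W35={{d},{a,c},{b,d},{c,d},{d,f},{b,c,d}} W45={{g},{b,c},{b,d},{c,e},{c,g},{e,g},{b,c,d},{c,e,g}}
  W123={{d,f}} W125={{d,f}} W134={{b,d},{b,c,d}} W135={{d},{b,d},{c,d},{d,f},{b,c,d}} W145={{b,d},{c,e},{e,g},{b,c,d},{c,e,g}} W234={{a,b}} W235={{a,c},{d,f}} W345={{b,d},{b,c,d}}
  W1235={{d,f}} W1345={{b,d},{b,c,d}}
components per intersection:
  W1: {{d},{b,d},{c,d},{d,f},{b,c,d}} {{e},{c,e},{e,g},{c,e,g}}
  W2: {{a},{a,b},{a,c}} {{f},{b,f},{c,f},{d,f}}
  W3: {{a},{a,b},{a,c}} {{d},{b,d},{c,d},{d,f},{b,c,d}}
  W4: {{b},{a,b},{b,c},{b,d},{b,f},{b,c,d}} {{e},{g},{c,e},{c,g},{e,g},{c,e,g}}
  W5: {{c},{d},{g},{a,c},{b,c},{b,d},{c,d},{c,e},{c,f},{c,g},{d,f},{e,g},{b,c,d},{c,e,g}}
  W12: {{d,f}}
  W13: {{d},{b,d},{c,d},{d,f},{b,c,d}}
  W14: {{e},{c,e},{e,g},{c,e,g}} {{b,d},{b,c,d}}
  W15: {{d},{b,d},{c,d},{d,f},{b,c,d}} {{c,e},{e,g},{c,e,g}}
  W23: {{a},{a,b},{a,c}} {{d,f}}
  W24: {{a,b}} {{b,f}}
  W25: {{a,c}} {{c,f}} {{d,f}}
  W34: {{a,b}} {{b,d},{b,c,d}}
  W35: {{d},{b,d},{c,d},{d,f},{b,c,d}} {{a,c}}
  W45: {{g},{c,e},{c,g},{e,g},{c,e,g}} {{b,c},{b,d},{b,c,d}}
  W123: {{d,f}}
  W125: {{d,f}}
  W134: {{b,d},{b,c,d}}
  W135: {{d},{b,d},{c,d},{d,f},{b,c,d}}
  W145: {{b,d},{b,c,d}} {{c,e},{e,g},{c,e,g}}
  W234: {{a,b}}
  W235: {{a,c}} {{d,f}}
  W345: {{b,d},{b,c,d}}
  W1235: {{d,f}}
  W1345: {{b,d},{b,c,d}}
C dims 9,19,10,2; δ0: rk 8, SNF 1^8; δ1: rk 8, SNF 1^8; δ2: rk 2, SNF 1^2
Ȟ^0 = (9 − 8) − 0 = 1, so Ȟ^0 ≅ Z
Ȟ^1 = (19 − 8) − 8 = 3, so Ȟ^1 ≅ Z^3
Ȟ^2 = (10 − 2) − 8 = 0, so Ȟ^2 ≅ 0

Ȟ^0 ≅ Z, Ȟ^1 ≅ Z^3 and Ȟ^2 ≅ 0


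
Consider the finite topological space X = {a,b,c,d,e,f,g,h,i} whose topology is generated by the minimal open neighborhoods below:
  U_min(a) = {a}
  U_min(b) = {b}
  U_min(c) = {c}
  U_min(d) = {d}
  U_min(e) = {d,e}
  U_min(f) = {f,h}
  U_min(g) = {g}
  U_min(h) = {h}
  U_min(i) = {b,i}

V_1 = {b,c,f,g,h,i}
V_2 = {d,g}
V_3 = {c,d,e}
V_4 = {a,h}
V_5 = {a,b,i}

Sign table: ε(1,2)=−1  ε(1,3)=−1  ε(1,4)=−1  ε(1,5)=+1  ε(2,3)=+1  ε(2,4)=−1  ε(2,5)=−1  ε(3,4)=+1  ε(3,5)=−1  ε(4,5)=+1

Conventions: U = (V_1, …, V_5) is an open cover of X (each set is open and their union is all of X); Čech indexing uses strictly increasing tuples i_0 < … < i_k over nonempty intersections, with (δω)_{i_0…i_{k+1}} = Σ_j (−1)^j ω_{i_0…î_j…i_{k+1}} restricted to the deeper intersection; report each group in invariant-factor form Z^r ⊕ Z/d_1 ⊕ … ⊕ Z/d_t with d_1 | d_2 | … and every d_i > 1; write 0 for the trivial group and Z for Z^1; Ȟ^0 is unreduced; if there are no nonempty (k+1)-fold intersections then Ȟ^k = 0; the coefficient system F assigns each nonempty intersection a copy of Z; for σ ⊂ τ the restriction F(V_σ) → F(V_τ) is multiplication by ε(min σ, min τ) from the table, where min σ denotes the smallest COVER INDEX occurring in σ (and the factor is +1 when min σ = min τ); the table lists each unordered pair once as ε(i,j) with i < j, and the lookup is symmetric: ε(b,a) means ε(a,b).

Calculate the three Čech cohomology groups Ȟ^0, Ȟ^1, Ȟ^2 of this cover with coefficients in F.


Ȟ^0 = 0,  Ȟ^1 = Z ⊕ Z/2,  Ȟ^2 = 0

nerve simplices:
  V12={g} V13={c} V14={h} V15={b,i} V23={d} V45={a}
C dims 5,6; δ0: rk 5, SNF 1^4·2
degree 0: 5−5−0 = 0 → Ȟ^0 ≅ 0
degree 1: 6−0−5 = 1 plus torsion [2] → Ȟ^1 ≅ Z ⊕ Z/2
degree 2: 0−0−0 = 0 → Ȟ^2 ≅ 0


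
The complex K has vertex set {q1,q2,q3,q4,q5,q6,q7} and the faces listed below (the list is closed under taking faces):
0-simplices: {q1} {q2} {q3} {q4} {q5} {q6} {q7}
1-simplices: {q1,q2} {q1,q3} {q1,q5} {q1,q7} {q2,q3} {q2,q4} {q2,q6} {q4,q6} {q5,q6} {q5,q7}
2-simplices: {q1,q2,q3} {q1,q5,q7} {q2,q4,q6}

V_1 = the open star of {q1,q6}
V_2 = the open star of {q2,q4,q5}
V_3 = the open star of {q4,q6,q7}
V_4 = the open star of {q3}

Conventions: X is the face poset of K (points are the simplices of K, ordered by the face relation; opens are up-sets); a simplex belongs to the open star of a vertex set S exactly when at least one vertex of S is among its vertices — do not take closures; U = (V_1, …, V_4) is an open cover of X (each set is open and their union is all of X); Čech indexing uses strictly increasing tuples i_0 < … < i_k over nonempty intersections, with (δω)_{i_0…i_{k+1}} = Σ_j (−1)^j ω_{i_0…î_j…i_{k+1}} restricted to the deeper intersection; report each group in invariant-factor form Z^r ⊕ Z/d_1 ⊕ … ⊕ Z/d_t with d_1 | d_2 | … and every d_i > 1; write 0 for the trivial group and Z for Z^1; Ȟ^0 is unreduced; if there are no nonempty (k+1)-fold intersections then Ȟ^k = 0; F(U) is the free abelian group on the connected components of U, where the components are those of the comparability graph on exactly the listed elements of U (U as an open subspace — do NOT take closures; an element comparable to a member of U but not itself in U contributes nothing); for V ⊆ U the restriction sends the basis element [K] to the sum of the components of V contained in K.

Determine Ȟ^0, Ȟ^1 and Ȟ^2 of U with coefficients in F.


Ȟ^0 = Z, Ȟ^1 = Z and Ȟ^2 = 0

nonempty intersections:
  V1={{q1},{q6},{q1,q2},{q1,q3},{q1,q5},{q1,q7},{q2,q6},{q4,q6},{q5,q6},{q1,q2,q3},{q1,q5,q7},{q2,q4,q6}} V2={{q2},{q4},{q5},{q1,q2},{q1,q5},{q2,q3},{q2,q4},{q2,q6},{q4,q6},{q5,q6},{q5,q7},{q1,q2,q3},{q1,q5,q7},{q2,q4,q6}} V3={{q4},{q6},{q7},{q1,q7},{q2,q4},{q2,q6},{q4,q6},{q5,q6},{q5,q7},{q1,q5,q7},{q2,q4,q6}} V4={{q3},{q1,q3},{q2,q3},{q1,q2,q3}}
  V12={{q1,q2},{q1,q5},{q2,q6},{q4,q6},{q5,q6},{q1,q2,q3},{q1,q5,q7},{q2,q4,q6}} V13={{q6},{q1,q7},{q2,q6},{q4,q6},{q5,q6},{q1,q5,q7},{q2,q4,q6}} V14={{q1,q3},{q1,q2,q3}} V23={{q4},{q2,q4},{q2,q6},{q4,q6},{q5,q6},{q5,q7},{q1,q5,q7},{q2,q4,q6}} V24={{q2,q3},{q1,q2,q3}}
  V123={{q2,q6},{q4,q6},{q5,q6},{q1,q5,q7},{q2,q4,q6}} V124={{q1,q2,q3}}
components per intersection:
  V1: {{q1},{q1,q2},{q1,q3},{q1,q5},{q1,q7},{q1,q2,q3},{q1,q5,q7}} {{q6},{q2,q6},{q4,q6},{q5,q6},{q2,q4,q6}}
  V2: {{q2},{q4},{q1,q2},{q2,q3},{q2,q4},{q2,q6},{q4,q6},{q1,q2,q3},{q2,q4,q6}} {{q5},{q1,q5},{q5,q6},{q5,q7},{q1,q5,q7}}
  V3: {{q4},{q6},{q2,q4},{q2,q6},{q4,q6},{q5,q6},{q2,q4,q6}} {{q7},{q1,q7},{q5,q7},{q1,q5,q7}}
  V4: {{q3},{q1,q3},{q2,q3},{q1,q2,q3}}
  V12: {{q1,q2},{q1,q2,q3}} {{q1,q5},{q1,q5,q7}} {{q2,q6},{q4,q6},{q2,q4,q6}} {{q5,q6}}
  V13: {{q6},{q2,q6},{q4,q6},{q5,q6},{q2,q4,q6}} {{q1,q7},{q1,q5,q7}}
  V14: {{q1,q3},{q1,q2,q3}}
  V23: {{q4},{q2,q4},{q2,q6},{q4,q6},{q2,q4,q6}} {{q5,q6}} {{q5,q7},{q1,q5,q7}}
  V24: {{q2,q3},{q1,q2,q3}}
  V123: {{q2,q6},{q4,q6},{q2,q4,q6}} {{q5,q6}} {{q1,q5,q7}}
  V124: {{q1,q2,q3}}
C dims 7,11,4; δ0: rk 6, SNF 1^6; δ1: rk 4, SNF 1^4
Ȟ^0: (7−6)−0=1 ⇒ Z
Ȟ^1: (11−4)−6=1 ⇒ Z
Ȟ^2: (4−0)−4=0 ⇒ 0


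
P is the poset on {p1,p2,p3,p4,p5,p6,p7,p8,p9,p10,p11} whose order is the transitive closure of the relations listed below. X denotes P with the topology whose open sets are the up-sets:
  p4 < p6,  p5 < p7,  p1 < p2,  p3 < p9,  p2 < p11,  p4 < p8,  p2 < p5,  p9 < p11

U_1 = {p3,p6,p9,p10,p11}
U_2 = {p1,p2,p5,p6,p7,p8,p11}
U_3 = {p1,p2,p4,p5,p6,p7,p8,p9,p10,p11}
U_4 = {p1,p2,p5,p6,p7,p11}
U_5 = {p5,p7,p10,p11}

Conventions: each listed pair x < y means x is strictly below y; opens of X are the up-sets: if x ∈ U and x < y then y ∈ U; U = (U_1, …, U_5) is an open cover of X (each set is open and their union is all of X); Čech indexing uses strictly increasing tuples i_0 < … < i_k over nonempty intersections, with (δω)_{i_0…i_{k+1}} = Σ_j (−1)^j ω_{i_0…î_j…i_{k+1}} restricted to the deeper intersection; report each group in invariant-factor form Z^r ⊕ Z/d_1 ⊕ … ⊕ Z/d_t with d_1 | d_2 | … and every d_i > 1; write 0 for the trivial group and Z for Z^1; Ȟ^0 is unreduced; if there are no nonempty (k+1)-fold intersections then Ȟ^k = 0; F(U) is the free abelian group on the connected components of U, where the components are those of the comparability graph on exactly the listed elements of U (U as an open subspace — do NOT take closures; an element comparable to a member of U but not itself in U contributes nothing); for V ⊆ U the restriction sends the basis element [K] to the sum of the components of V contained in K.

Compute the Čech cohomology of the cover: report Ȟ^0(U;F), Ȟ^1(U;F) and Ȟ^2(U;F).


nerve of the cover:
  U12={p6,p11} U13={p6,p9,p10,p11} U14={p6,p11} U15={p10,p11} U23={p1,p2,p5,p6,p7,p8,p11} U24={p1,p2,p5,p6,p7,p11} U25={p5,p7,p11} U34={p1,p2,p5,p6,p7,p11} U35={p5,p7,p10,p11} U45={p5,p7,p11}
  U123={p6,p11} U124={p6,p11} U125={p11} U134={p6,p11} U135={p10,p11} U145={p11} U234={p1,p2,p5,p6,p7,p11} U235={p5,p7,p11} U245={p5,p7,p11} U345={p5,p7,p11}
  U1234={p6,p11} U1235={p11} U1245={p11} U1345={p11} U2345={p5,p7,p11}
  U12345={p11}
components per intersection:
  U1: {p3,p9,p11} {p6} {p10}
  U2: {p1,p2,p5,p7,p11} {p6} {p8}
  U3: {p1,p2,p5,p7,p9,p11} {p4,p6,p8} {p10}
  U4: {p1,p2,p5,p7,p11} {p6}
  U5: {p5,p7} {p10} {p11}
  U12: {p6} {p11}
  U13: {p6} {p9,p11} {p10}
  U14: {p6} {p11}
  U15: {p10} {p11}
  U23: {p1,p2,p5,p7,p11} {p6} {p8}
  U24: {p1,p2,p5,p7,p11} {p6}
  U25: {p5,p7} {p11}
  U34: {p1,p2,p5,p7,p11} {p6}
  U35: {p5,p7} {p10} {p11}
  U45: {p5,p7} {p11}
  U123: {p6} {p11}
  U124: {p6} {p11}
  U125: {p11}
  U134: {p6} {p11}
  U135: {p10} {p11}
  U145: {p11}
  U234: {p1,p2,p5,p7,p11} {p6}
  U235: {p5,p7} {p11}
  U245: {p5,p7} {p11}
  U345: {p5,p7} {p11}
  U1234: {p6} {p11}
  U1235: {p11}
  U1245: {p11}
  U1345: {p11}
  U2345: {p5,p7} {p11}
  U12345: {p11}
C dims 14,23,18,7; δ0: rk 11, SNF 1^11; δ1: rk 12, SNF 1^12; δ2: rk 6, SNF 1^6
Ȟ^0 = (14 − 11) − 0 = 3, so Ȟ^0 ≅ Z^3
Ȟ^1 = (23 − 12) − 11 = 0, so Ȟ^1 ≅ 0
Ȟ^2 = (18 − 6) − 12 = 0, so Ȟ^2 ≅ 0

Ȟ^0(U;F) ≅ Z^3, Ȟ^1(U;F) ≅ 0 and Ȟ^2(U;F) ≅ 0


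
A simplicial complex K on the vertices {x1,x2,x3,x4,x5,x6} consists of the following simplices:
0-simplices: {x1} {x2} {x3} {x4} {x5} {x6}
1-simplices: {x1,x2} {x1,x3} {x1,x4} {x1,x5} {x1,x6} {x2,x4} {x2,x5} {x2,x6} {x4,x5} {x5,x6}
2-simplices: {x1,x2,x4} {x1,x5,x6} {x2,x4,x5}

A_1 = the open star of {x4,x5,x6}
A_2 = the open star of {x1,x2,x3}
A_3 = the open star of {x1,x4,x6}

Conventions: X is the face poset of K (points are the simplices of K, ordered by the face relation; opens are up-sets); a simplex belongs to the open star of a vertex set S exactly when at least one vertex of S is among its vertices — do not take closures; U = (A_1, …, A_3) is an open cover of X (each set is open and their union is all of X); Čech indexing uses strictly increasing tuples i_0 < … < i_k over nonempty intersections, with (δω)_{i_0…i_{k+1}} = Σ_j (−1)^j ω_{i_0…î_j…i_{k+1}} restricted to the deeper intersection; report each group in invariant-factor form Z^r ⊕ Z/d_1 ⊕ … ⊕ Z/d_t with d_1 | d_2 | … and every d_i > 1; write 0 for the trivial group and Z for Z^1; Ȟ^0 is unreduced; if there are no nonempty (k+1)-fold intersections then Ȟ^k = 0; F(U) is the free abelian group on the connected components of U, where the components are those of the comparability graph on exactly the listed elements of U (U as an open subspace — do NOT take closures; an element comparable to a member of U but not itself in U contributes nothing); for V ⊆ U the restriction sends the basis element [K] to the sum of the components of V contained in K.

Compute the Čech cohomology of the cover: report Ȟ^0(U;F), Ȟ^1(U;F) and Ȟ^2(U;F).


cover nerve:
  A1={{x4},{x5},{x6},{x1,x4},{x1,x5},{x1,x6},{x2,x4},{x2,x5},{x2,x6},{x4,x5},{x5,x6},{x1,x2,x4},{x1,x5,x6},{x2,x4,x5}} A2={{x1},{x2},{x3},{x1,x2},{x1,x3},{x1,x4},{x1,x5},{x1,x6},{x2,x4},{x2,x5},{x2,x6},{x1,x2,x4},{x1,x5,x6},{x2,x4,x5}} A3={{x1},{x4},{x6},{x1,x2},{x1,x3},{x1,x4},{x1,x5},{x1,x6},{x2,x4},{x2,x6},{x4,x5},{x5,x6},{x1,x2,x4},{x1,x5,x6},{x2,x4,x5}}
  A12={{x1,x4},{x1,x5},{x1,x6},{x2,x4},{x2,x5},{x2,x6},{x1,x2,x4},{x1,x5,x6},{x2,x4,x5}} A13={{x4},{x6},{x1,x4},{x1,x5},{x1,x6},{x2,x4},{x2,x6},{x4,x5},{x5,x6},{x1,x2,x4},{x1,x5,x6},{x2,x4,x5}} A23={{x1},{x1,x2},{x1,x3},{x1,x4},{x1,x5},{x1,x6},{x2,x4},{x2,x6},{x1,x2,x4},{x1,x5,x6},{x2,x4,x5}}
  A123={{x1,x4},{x1,x5},{x1,x6},{x2,x4},{x2,x6},{x1,x2,x4},{x1,x5,x6},{x2,x4,x5}}
components per intersection:
  A1: {{x4},{x5},{x6},{x1,x4},{x1,x5},{x1,x6},{x2,x4},{x2,x5},{x2,x6},{x4,x5},{x5,x6},{x1,x2,x4},{x1,x5,x6},{x2,x4,x5}}
  A2: {{x1},{x2},{x3},{x1,x2},{x1,x3},{x1,x4},{x1,x5},{x1,x6},{x2,x4},{x2,x5},{x2,x6},{x1,x2,x4},{x1,x5,x6},{x2,x4,x5}}
  A3: {{x1},{x4},{x6},{x1,x2},{x1,x3},{x1,x4},{x1,x5},{x1,x6},{x2,x4},{x2,x6},{x4,x5},{x5,x6},{x1,x2,x4},{x1,x5,x6},{x2,x4,x5}}
  A12: {{x1,x4},{x2,x4},{x2,x5},{x1,x2,x4},{x2,x4,x5}} {{x1,x5},{x1,x6},{x1,x5,x6}} {{x2,x6}}
  A13: {{x4},{x1,x4},{x2,x4},{x4,x5},{x1,x2,x4},{x2,x4,x5}} {{x6},{x1,x5},{x1,x6},{x2,x6},{x5,x6},{x1,x5,x6}}
  A23: {{x1},{x1,x2},{x1,x3},{x1,x4},{x1,x5},{x1,x6},{x2,x4},{x1,x2,x4},{x1,x5,x6},{x2,x4,x5}} {{x2,x6}}
  A123: {{x1,x4},{x2,x4},{x1,x2,x4},{x2,x4,x5}} {{x1,x5},{x1,x6},{x1,x5,x6}} {{x2,x6}}
C dims 3,7,3; δ0: rk 2, SNF 1^2; δ1: rk 3, SNF 1^3
Ȟ^0: (3−2)−0=1 ⇒ Z
Ȟ^1: (7−3)−2=2 ⇒ Z^2
Ȟ^2: (3−0)−3=0 ⇒ 0

Ȟ^0(U;F) ≅ Z; Ȟ^1(U;F) ≅ Z^2; Ȟ^2(U;F) ≅ 0


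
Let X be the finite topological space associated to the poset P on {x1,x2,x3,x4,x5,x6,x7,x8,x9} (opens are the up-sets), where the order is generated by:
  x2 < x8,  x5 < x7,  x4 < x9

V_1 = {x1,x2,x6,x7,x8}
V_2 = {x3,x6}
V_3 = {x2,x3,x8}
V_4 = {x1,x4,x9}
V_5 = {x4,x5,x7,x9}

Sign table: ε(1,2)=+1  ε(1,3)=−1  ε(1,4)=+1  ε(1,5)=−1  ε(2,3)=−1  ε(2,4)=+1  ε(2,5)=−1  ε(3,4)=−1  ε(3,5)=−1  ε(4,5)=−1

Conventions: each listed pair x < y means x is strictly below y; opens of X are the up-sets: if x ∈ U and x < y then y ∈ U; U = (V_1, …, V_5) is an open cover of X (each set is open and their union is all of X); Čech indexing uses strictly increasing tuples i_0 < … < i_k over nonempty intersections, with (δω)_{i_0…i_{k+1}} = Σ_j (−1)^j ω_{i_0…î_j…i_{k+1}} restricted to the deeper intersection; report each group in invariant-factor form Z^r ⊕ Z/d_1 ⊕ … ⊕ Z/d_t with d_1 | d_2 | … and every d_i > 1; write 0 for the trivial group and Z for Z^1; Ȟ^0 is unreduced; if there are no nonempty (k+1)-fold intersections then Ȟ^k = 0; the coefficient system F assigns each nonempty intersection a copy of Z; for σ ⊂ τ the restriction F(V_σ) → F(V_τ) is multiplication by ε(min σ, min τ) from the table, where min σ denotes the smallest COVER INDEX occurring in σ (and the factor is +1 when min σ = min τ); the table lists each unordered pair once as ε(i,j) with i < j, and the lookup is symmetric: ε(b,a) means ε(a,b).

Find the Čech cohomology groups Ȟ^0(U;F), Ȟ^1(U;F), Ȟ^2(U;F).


nonempty overlaps:
  V12={x6} V13={x2,x8} V14={x1} V15={x7} V23={x3} V45={x4,x9}
C dims 5,6; δ0: rk 4, SNF 1^4
degree 0: 5−4−0 = 1 → Ȟ^0 ≅ Z
degree 1: 6−0−4 = 2 → Ȟ^1 ≅ Z^2
degree 2: 0−0−0 = 0 → Ȟ^2 ≅ 0

Ȟ^0 ≅ Z,  Ȟ^1 ≅ Z^2,  Ȟ^2 ≅ 0


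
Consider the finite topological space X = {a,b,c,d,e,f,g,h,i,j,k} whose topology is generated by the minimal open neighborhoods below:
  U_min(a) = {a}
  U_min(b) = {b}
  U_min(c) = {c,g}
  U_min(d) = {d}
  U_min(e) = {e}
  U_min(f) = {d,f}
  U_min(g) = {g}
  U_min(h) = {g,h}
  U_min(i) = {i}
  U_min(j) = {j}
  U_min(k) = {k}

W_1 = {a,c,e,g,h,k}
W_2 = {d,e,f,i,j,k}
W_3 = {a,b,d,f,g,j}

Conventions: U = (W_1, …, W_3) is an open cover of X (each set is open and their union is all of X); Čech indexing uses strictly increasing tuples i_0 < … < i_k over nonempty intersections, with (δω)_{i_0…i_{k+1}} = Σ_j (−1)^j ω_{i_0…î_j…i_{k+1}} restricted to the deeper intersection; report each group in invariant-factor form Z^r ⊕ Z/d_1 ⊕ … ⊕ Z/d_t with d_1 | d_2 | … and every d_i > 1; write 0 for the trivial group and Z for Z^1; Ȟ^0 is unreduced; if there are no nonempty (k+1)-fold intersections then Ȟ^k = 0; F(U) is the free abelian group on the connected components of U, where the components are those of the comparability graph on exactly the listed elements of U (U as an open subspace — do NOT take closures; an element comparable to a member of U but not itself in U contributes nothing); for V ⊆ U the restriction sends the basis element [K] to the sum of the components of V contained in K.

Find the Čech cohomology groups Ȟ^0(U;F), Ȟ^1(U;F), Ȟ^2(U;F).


Ȟ^0(U;F) ≅ Z^8, Ȟ^1(U;F) ≅ 0 and Ȟ^2(U;F) ≅ 0

intersection data:
  W12={e,k} W13={a,g} W23={d,f,j}
components per intersection:
  W1: {a} {c,g,h} {e} {k}
  W2: {d,f} {e} {i} {j} {k}
  W3: {a} {b} {d,f} {g} {j}
  W12: {e} {k}
  W13: {a} {g}
  W23: {d,f} {j}
C dims 14,6; δ0: rk 6, SNF 1^6
Ȟ^0 = (14 − 6) − 0 = 8, so Ȟ^0 ≅ Z^8
Ȟ^1 = (6 − 0) − 6 = 0, so Ȟ^1 ≅ 0
Ȟ^2 = (0 − 0) − 0 = 0, so Ȟ^2 ≅ 0


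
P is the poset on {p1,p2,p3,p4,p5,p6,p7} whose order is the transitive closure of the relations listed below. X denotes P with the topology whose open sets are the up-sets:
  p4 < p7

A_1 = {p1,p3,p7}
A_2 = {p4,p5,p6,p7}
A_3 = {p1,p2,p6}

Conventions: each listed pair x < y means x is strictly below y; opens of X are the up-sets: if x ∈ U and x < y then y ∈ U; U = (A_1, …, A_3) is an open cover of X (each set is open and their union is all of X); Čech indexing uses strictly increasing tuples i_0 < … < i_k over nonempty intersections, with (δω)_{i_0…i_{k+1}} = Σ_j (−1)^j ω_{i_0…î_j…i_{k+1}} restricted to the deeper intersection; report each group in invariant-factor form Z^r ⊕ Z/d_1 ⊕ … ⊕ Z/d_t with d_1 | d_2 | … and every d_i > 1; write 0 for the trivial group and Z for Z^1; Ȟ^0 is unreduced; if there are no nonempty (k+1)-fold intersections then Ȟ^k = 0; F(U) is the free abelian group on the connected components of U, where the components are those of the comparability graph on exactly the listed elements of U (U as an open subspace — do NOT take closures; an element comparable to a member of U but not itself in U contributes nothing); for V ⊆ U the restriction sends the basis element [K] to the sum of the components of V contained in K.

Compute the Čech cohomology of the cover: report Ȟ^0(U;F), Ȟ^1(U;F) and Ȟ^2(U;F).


Ȟ^0(U;F) ≅ Z^6; Ȟ^1(U;F) ≅ 0; Ȟ^2(U;F) ≅ 0

nerve of the cover:
  A12={p7} A13={p1} A23={p6}
components per intersection:
  A1: {p1} {p3} {p7}
  A2: {p4,p7} {p5} {p6}
  A3: {p1} {p2} {p6}
  A12: {p7}
  A13: {p1}
  A23: {p6}
C dims 9,3; δ0: rk 3, SNF 1^3
Ȟ^0 = (9 − 3) − 0 = 6, so Ȟ^0 ≅ Z^6
Ȟ^1 = (3 − 0) − 3 = 0, so Ȟ^1 ≅ 0
Ȟ^2 = (0 − 0) − 0 = 0, so Ȟ^2 ≅ 0


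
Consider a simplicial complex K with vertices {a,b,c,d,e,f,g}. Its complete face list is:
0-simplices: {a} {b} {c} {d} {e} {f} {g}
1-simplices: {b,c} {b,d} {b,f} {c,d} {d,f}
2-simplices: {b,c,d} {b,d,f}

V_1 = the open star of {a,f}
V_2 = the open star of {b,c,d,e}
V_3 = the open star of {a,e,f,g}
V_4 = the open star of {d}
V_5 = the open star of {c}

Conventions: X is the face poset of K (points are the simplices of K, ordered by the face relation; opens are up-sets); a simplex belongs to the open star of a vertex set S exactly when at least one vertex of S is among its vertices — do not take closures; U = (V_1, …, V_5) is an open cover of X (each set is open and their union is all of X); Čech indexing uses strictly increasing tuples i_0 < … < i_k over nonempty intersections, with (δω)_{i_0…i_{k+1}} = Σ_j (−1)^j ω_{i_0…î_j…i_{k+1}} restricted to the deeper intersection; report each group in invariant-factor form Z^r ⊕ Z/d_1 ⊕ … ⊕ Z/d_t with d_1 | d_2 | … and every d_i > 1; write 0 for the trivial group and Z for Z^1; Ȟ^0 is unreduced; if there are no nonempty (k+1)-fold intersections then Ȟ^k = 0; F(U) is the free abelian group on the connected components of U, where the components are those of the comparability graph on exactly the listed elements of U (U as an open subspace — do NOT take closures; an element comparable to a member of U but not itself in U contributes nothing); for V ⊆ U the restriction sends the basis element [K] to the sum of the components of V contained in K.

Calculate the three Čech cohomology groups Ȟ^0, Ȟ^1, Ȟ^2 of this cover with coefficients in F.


nonempty intersections:
  V1={{a},{f},{b,f},{d,f},{b,d,f}} V2={{b},{c},{d},{e},{b,c},{b,d},{b,f},{c,d},{d,f},{b,c,d},{b,d,f}} V3={{a},{e},{f},{g},{b,f},{d,f},{b,d,f}} V4={{d},{b,d},{c,d},{d,f},{b,c,d},{b,d,f}} V5={{c},{b,c},{c,d},{b,c,d}}
  V12={{b,f},{d,f},{b,d,f}} V13={{a},{f},{b,f},{d,f},{b,d,f}} V14={{d,f},{b,d,f}} V23={{e},{b,f},{d,f},{b,d,f}} V24={{d},{b,d},{c,d},{d,f},{b,c,d},{b,d,f}} V25={{c},{b,c},{c,d},{b,c,d}} V34={{d,f},{b,d,f}} V45={{c,d},{b,c,d}}
  V123={{b,f},{d,f},{b,d,f}} V124={{d,f},{b,d,f}} V134={{d,f},{b,d,f}} V234={{d,f},{b,d,f}} V245={{c,d},{b,c,d}}
  V1234={{d,f},{b,d,f}}
components per intersection:
  V1: {{a}} {{f},{b,f},{d,f},{b,d,f}}
  V2: {{b},{c},{d},{b,c},{b,d},{b,f},{c,d},{d,f},{b,c,d},{b,d,f}} {{e}}
  V3: {{a}} {{e}} {{f},{b,f},{d,f},{b,d,f}} {{g}}
  V4: {{d},{b,d},{c,d},{d,f},{b,c,d},{b,d,f}}
  V5: {{c},{b,c},{c,d},{b,c,d}}
  V12: {{b,f},{d,f},{b,d,f}}
  V13: {{a}} {{f},{b,f},{d,f},{b,d,f}}
  V14: {{d,f},{b,d,f}}
  V23: {{e}} {{b,f},{d,f},{b,d,f}}
  V24: {{d},{b,d},{c,d},{d,f},{b,c,d},{b,d,f}}
  V25: {{c},{b,c},{c,d},{b,c,d}}
  V34: {{d,f},{b,d,f}}
  V45: {{c,d},{b,c,d}}
  V123: {{b,f},{d,f},{b,d,f}}
  V124: {{d,f},{b,d,f}}
  V134: {{d,f},{b,d,f}}
  V234: {{d,f},{b,d,f}}
  V245: {{c,d},{b,c,d}}
  V1234: {{d,f},{b,d,f}}
C dims 10,10,5,1; δ0: rk 6, SNF 1^6; δ1: rk 4, SNF 1^4; δ2: rk 1, SNF 1^1
Ȟ^0: (10−6)−0=4 ⇒ Z^4
Ȟ^1: (10−4)−6=0 ⇒ 0
Ȟ^2: (5−1)−4=0 ⇒ 0

Ȟ^0 = Z^4,  Ȟ^1 = 0,  Ȟ^2 = 0


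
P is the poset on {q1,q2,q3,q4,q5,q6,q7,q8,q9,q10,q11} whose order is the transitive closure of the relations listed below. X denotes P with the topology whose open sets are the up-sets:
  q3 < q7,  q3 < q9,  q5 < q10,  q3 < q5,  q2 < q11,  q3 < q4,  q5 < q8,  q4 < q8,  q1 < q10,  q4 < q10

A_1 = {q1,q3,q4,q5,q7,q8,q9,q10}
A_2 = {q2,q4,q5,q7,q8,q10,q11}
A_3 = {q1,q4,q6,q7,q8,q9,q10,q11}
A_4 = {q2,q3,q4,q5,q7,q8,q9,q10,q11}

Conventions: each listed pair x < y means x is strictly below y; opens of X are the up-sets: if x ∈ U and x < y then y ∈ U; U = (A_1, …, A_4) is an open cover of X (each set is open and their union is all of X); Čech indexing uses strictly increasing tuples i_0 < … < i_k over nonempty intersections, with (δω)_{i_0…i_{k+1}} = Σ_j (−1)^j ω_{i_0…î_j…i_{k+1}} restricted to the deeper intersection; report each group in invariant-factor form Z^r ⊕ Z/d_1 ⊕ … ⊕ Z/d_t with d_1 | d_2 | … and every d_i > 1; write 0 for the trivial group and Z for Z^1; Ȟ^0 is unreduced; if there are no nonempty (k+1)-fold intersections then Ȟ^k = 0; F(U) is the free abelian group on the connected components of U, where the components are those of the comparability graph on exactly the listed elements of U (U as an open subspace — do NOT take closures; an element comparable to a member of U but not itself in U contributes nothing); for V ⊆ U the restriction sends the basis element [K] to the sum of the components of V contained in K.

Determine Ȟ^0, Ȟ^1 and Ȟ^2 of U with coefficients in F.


Ȟ^0 = Z^3,  Ȟ^1 = 0,  Ȟ^2 = 0

nonempty overlaps:
  A12={q4,q5,q7,q8,q10} A13={q1,q4,q7,q8,q9,q10} A14={q3,q4,q5,q7,q8,q9,q10} A23={q4,q7,q8,q10,q11} A24={q2,q4,q5,q7,q8,q10,q11} A34={q4,q7,q8,q9,q10,q11}
  A123={q4,q7,q8,q10} A124={q4,q5,q7,q8,q10} A134={q4,q7,q8,q9,q10} A234={q4,q7,q8,q10,q11}
  A1234={q4,q7,q8,q10}
components per intersection:
  A1: {q1,q3,q4,q5,q7,q8,q9,q10}
  A2: {q2,q11} {q4,q5,q8,q10} {q7}
  A3: {q1,q4,q8,q10} {q6} {q7} {q9} {q11}
  A4: {q2,q11} {q3,q4,q5,q7,q8,q9,q10}
  A12: {q4,q5,q8,q10} {q7}
  A13: {q1,q4,q8,q10} {q7} {q9}
  A14: {q3,q4,q5,q7,q8,q9,q10}
  A23: {q4,q8,q10} {q7} {q11}
  A24: {q2,q11} {q4,q5,q8,q10} {q7}
  A34: {q4,q8,q10} {q7} {q9} {q11}
  A123: {q4,q8,q10} {q7}
  A124: {q4,q5,q8,q10} {q7}
  A134: {q4,q8,q10} {q7} {q9}
  A234: {q4,q8,q10} {q7} {q11}
  A1234: {q4,q8,q10} {q7}
C dims 11,16,10,2; δ0: rk 8, SNF 1^8; δ1: rk 8, SNF 1^8; δ2: rk 2, SNF 1^2
degree 0: 11−8−0 = 3 → Ȟ^0 ≅ Z^3
degree 1: 16−8−8 = 0 → Ȟ^1 ≅ 0
degree 2: 10−2−8 = 0 → Ȟ^2 ≅ 0


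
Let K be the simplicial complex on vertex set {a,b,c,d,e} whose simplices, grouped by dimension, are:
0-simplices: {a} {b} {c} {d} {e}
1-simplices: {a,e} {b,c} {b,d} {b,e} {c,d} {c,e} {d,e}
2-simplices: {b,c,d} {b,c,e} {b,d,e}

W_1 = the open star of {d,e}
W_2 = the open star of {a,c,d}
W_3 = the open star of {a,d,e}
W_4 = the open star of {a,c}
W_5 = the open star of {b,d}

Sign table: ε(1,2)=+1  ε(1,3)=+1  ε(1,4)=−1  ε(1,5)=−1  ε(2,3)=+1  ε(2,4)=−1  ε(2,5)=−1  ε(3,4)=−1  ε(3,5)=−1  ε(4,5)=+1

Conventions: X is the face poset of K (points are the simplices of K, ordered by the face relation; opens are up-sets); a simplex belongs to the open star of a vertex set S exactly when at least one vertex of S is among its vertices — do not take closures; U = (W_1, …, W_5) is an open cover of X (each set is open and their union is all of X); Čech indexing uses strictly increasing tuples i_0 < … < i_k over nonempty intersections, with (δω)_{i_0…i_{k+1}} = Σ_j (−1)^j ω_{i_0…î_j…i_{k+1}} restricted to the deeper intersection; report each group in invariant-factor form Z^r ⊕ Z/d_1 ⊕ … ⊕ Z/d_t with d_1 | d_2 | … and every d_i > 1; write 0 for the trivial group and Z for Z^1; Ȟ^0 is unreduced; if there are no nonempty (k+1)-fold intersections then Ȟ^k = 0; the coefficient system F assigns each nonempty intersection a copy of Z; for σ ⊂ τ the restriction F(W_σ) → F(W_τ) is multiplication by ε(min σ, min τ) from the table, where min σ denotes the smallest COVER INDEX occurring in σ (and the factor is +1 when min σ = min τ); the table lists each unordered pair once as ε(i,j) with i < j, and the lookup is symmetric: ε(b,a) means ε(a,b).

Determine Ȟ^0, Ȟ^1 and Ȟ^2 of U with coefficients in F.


Ȟ^0(U;F) ≅ Z,  Ȟ^1(U;F) ≅ 0,  Ȟ^2(U;F) ≅ 0

cover nerve:
  W1={{d},{e},{a,e},{b,d},{b,e},{c,d},{c,e},{d,e},{b,c,d},{b,c,e},{b,d,e}} W2={{a},{c},{d},{a,e},{b,c},{b,d},{c,d},{c,e},{d,e},{b,c,d},{b,c,e},{b,d,e}} W3={{a},{d},{e},{a,e},{b,d},{b,e},{c,d},{c,e},{d,e},{b,c,d},{b,c,e},{b,d,e}} W4={{a},{c},{a,e},{b,c},{c,d},{c,e},{b,c,d},{b,c,e}} W5={{b},{d},{b,c},{b,d},{b,e},{c,d},{d,e},{b,c,d},{b,c,e},{b,d,e}}
  W12={{d},{a,e},{b,d},{c,d},{c,e},{d,e},{b,c,d},{b,c,e},{b,d,e}} W13={{d},{e},{a,e},{b,d},{b,e},{c,d},{c,e},{d,e},{b,c,d},{b,c,e},{b,d,e}} W14={{a,e},{c,d},{c,e},{b,c,d},{b,c,e}} W15={{d},{b,d},{b,e},{c,d},{d,e},{b,c,d},{b,c,e},{b,d,e}} W23={{a},{d},{a,e},{b,d},{c,d},{c,e},{d,e},{b,c,d},{b,c,e},{b,d,e}} W24={{a},{c},{a,e},{b,c},{c,d},{c,e},{b,c,d},{b,c,e}} W25={{d},{b,c},{b,d},{c,d},{d,e},{b,c,d},{b,c,e},{b,d,e}} W34={{a},{a,e},{c,d},{c,e},{b,c,d},{b,c,e}} W35={{d},{b,d},{b,e},{c,d},{d,e},{b,c,d},{b,c,e},{b,d,e}} W45={{b,c},{c,d},{b,c,d},{b,c,e}}
  W123={{d},{a,e},{b,d},{c,d},{c,e},{d,e},{b,c,d},{b,c,e},{b,d,e}} W124={{a,e},{c,d},{c,e},{b,c,d},{b,c,e}} W125={{d},{b,d},{c,d},{d,e},{b,c,d},{b,c,e},{b,d,e}} W134={{a,e},{c,d},{c,e},{b,c,d},{b,c,e}} W135={{d},{b,d},{b,e},{c,d},{d,e},{b,c,d},{b,c,e},{b,d,e}} W145={{c,d},{b,c,d},{b,c,e}} W234={{a},{a,e},{c,d},{c,e},{b,c,d},{b,c,e}} W235={{d},{b,d},{c,d},{d,e},{b,c,d},{b,c,e},{b,d,e}} W245={{b,c},{c,d},{b,c,d},{b,c,e}} W345={{c,d},{b,c,d},{b,c,e}}
  W1234={{a,e},{c,d},{c,e},{b,c,d},{b,c,e}} W1235={{d},{b,d},{c,d},{d,e},{b,c,d},{b,c,e},{b,d,e}} W1245={{c,d},{b,c,d},{b,c,e}} W1345={{c,d},{b,c,d},{b,c,e}} W2345={{c,d},{b,c,d},{b,c,e}}
  W12345={{c,d},{b,c,d},{b,c,e}}
C dims 5,10,10,5; δ0: rk 4, SNF 1^4; δ1: rk 6, SNF 1^6; δ2: rk 4, SNF 1^4
Ȟ^0: (5−4)−0=1 ⇒ Z
Ȟ^1: (10−6)−4=0 ⇒ 0
Ȟ^2: (10−4)−6=0 ⇒ 0
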